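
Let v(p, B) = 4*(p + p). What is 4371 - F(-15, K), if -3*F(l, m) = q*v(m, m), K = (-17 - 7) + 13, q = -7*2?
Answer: 14345/3 ≈ 4781.7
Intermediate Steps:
q = -14
K = -11 (K = -24 + 13 = -11)
v(p, B) = 8*p (v(p, B) = 4*(2*p) = 8*p)
F(l, m) = 112*m/3 (F(l, m) = -(-14)*8*m/3 = -(-112)*m/3 = 112*m/3)
4371 - F(-15, K) = 4371 - 112*(-11)/3 = 4371 - 1*(-1232/3) = 4371 + 1232/3 = 14345/3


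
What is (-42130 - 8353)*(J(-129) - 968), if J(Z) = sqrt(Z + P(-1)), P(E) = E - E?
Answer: 48867544 - 50483*I*sqrt(129) ≈ 4.8868e+7 - 5.7338e+5*I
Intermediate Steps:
P(E) = 0
J(Z) = sqrt(Z) (J(Z) = sqrt(Z + 0) = sqrt(Z))
(-42130 - 8353)*(J(-129) - 968) = (-42130 - 8353)*(sqrt(-129) - 968) = -50483*(I*sqrt(129) - 968) = -50483*(-968 + I*sqrt(129)) = 48867544 - 50483*I*sqrt(129)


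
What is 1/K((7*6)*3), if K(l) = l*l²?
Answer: 1/2000376 ≈ 4.9991e-7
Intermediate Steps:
K(l) = l³
1/K((7*6)*3) = 1/(((7*6)*3)³) = 1/((42*3)³) = 1/(126³) = 1/2000376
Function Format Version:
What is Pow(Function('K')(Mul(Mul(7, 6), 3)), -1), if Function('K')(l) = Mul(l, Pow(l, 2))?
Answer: Rational(1, 2000376) ≈ 4.9991e-7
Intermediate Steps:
Function('K')(l) = Pow(l, 3)
Pow(Function('K')(Mul(Mul(7, 6), 3)), -1) = Pow(Pow(Mul(Mul(7, 6), 3), 3), -1) = Pow(Pow(Mul(42, 3), 3), -1) = Pow(Pow(126, 3), -1) = Pow(2000376, -1) = Rational(1, 2000376)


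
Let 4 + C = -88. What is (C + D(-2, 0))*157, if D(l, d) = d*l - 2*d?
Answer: -14444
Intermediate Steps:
C = -92 (C = -4 - 88 = -92)
D(l, d) = -2*d + d*l
(C + D(-2, 0))*157 = (-92 + 0*(-2 - 2))*157 = (-92 + 0*(-4))*157 = (-92 + 0)*157 = -92*157 = -14444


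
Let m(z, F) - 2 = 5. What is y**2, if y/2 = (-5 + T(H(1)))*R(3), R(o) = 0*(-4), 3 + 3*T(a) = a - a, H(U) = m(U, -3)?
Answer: 0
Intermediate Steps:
m(z, F) = 7 (m(z, F) = 2 + 5 = 7)
H(U) = 7
T(a) = -1 (T(a) = -1 + (a - a)/3 = -1 + (1/3)*0 = -1 + 0 = -1)
R(o) = 0
y = 0 (y = 2*((-5 - 1)*0) = 2*(-6*0) = 2*0 = 0)
y**2 = 0**2 = 0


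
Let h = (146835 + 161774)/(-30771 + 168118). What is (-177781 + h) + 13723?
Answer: -3218937931/19621 ≈ -1.6406e+5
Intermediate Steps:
h = 44087/19621 (h = 308609/137347 = 308609*(1/137347) = 44087/19621 ≈ 2.2469)
(-177781 + h) + 13723 = (-177781 + 44087/19621) + 13723 = -3488196914/19621 + 13723 = -3218937931/19621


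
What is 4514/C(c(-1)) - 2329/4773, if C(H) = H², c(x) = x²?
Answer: 21542993/4773 ≈ 4513.5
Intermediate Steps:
4514/C(c(-1)) - 2329/4773 = 4514/(((-1)²)²) - 2329/4773 = 4514/(1²) - 2329*1/4773 = 4514/1 - 2329/4773 = 4514*1 - 2329/4773 = 4514 - 2329/4773 = 21542993/4773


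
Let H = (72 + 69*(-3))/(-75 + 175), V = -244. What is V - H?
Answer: -4853/20 ≈ -242.65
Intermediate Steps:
H = -27/20 (H = (72 - 207)/100 = -135*1/100 = -27/20 ≈ -1.3500)
V - H = -244 - 1*(-27/20) = -244 + 27/20 = -4853/20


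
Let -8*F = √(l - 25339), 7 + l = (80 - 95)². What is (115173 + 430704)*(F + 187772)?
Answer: 102500416044 - 545877*I*√25121/8 ≈ 1.025e+11 - 1.0815e+7*I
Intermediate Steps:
l = 218 (l = -7 + (80 - 95)² = -7 + (-15)² = -7 + 225 = 218)
F = -I*√25121/8 (F = -√(218 - 25339)/8 = -I*√25121/8 ≈ -19.812*I)
(115173 + 430704)*(F + 187772) = (115173 + 430704)*(-I*√25121/8 + 187772) = 545877*(187772 - I*√25121/8) = 102500416044 - 545877*I*√25121/8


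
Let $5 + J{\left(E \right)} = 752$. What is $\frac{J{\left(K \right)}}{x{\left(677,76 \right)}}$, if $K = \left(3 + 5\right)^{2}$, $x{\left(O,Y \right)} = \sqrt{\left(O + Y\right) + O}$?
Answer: $\frac{747 \sqrt{1430}}{1430} \approx 19.754$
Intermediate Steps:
$x{\left(O,Y \right)} = \sqrt{Y + 2 O}$
$K = 64$ ($K = 8^{2} = 64$)
$J{\left(E \right)} = 747$ ($J{\left(E \right)} = -5 + 752 = 747$)
$\frac{J{\left(K \right)}}{x{\left(677,76 \right)}} = \frac{747}{\sqrt{76 + 2 \cdot 677}} = \frac{747}{\sqrt{76 + 1354}} = \frac{747}{\sqrt{1430}} = 747 \frac{\sqrt{1430}}{1430} = \frac{747 \sqrt{1430}}{1430}$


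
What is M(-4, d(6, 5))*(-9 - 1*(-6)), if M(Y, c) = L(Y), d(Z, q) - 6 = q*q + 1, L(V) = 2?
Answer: -6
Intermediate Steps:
d(Z, q) = 7 + q² (d(Z, q) = 6 + (q*q + 1) = 6 + (q² + 1) = 6 + (1 + q²) = 7 + q²)
M(Y, c) = 2
M(-4, d(6, 5))*(-9 - 1*(-6)) = 2*(-9 - 1*(-6)) = 2*(-9 + 6) = 2*(-3) = -6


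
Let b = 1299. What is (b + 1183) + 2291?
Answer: 4773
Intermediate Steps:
(b + 1183) + 2291 = (1299 + 1183) + 2291 = 2482 + 2291 = 4773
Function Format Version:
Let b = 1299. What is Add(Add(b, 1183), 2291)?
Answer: 4773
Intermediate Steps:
Add(Add(b, 1183), 2291) = Add(Add(1299, 1183), 2291) = Add(2482, 2291) = 4773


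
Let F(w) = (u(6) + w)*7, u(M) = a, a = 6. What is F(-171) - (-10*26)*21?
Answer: 4305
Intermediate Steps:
u(M) = 6
F(w) = 42 + 7*w (F(w) = (6 + w)*7 = 42 + 7*w)
F(-171) - (-10*26)*21 = (42 + 7*(-171)) - (-10*26)*21 = (42 - 1197) - (-260)*21 = -1155 - 1*(-5460) = -1155 + 5460 = 4305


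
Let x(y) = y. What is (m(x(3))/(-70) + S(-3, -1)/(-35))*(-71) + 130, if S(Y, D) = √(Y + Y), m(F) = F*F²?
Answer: 11017/70 + 71*I*√6/35 ≈ 157.39 + 4.969*I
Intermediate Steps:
m(F) = F³
S(Y, D) = √2*√Y (S(Y, D) = √(2*Y) = √2*√Y)
(m(x(3))/(-70) + S(-3, -1)/(-35))*(-71) + 130 = (3³/(-70) + (√2*√(-3))/(-35))*(-71) + 130 = (27*(-1/70) + (√2*(I*√3))*(-1/35))*(-71) + 130 = (-27/70 + (I*√6)*(-1/35))*(-71) + 130 = (-27/70 - I*√6/35)*(-71) + 130 = (1917/70 + 71*I*√6/35) + 130 = 11017/70 + 71*I*√6/35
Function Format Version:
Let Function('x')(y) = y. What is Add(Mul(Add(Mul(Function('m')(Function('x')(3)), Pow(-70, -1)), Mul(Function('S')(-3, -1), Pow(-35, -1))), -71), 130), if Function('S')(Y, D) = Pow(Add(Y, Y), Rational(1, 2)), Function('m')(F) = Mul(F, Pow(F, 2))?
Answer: Add(Rational(11017, 70), Mul(Rational(71, 35), I, Pow(6, Rational(1, 2)))) ≈ Add(157.39, Mul(4.9690, I))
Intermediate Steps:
Function('m')(F) = Pow(F, 3)
Function('S')(Y, D) = Mul(Pow(2, Rational(1, 2)), Pow(Y, Rational(1, 2))) (Function('S')(Y, D) = Pow(Mul(2, Y), Rational(1, 2)) = Mul(Pow(2, Rational(1, 2)), Pow(Y, Rational(1, 2))))
Add(Mul(Add(Mul(Function('m')(Function('x')(3)), Pow(-70, -1)), Mul(Function('S')(-3, -1), Pow(-35, -1))), -71), 130) = Add(Mul(Add(Mul(Pow(3, 3), Pow(-70, -1)), Mul(Mul(Pow(2, Rational(1, 2)), Pow(-3, Rational(1, 2))), Pow(-35, -1))), -71), 130) = Add(Mul(Add(Mul(27, Rational(-1, 70)), Mul(Mul(Pow(2, Rational(1, 2)), Mul(I, Pow(3, Rational(1, 2)))), Rational(-1, 35))), -71), 130) = Add(Mul(Add(Rational(-27, 70), Mul(Mul(I, Pow(6, Rational(1, 2))), Rational(-1, 35))), -71), 130) = Add(Mul(Add(Rational(-27, 70), Mul(Rational(-1, 35), I, Pow(6, Rational(1, 2)))), -71), 130) = Add(Add(Rational(1917, 70), Mul(Rational(71, 35), I, Pow(6, Rational(1, 2)))), 130) = Add(Rational(11017, 70), Mul(Rational(71, 35), I, Pow(6, Rational(1, 2))))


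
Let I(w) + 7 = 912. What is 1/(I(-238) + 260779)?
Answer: 1/261684 ≈ 3.8214e-6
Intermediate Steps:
I(w) = 905 (I(w) = -7 + 912 = 905)
1/(I(-238) + 260779) = 1/(905 + 260779) = 1/261684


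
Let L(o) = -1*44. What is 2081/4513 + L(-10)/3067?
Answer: 6183855/13841371 ≈ 0.44677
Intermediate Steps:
L(o) = -44
2081/4513 + L(-10)/3067 = 2081/4513 - 44/3067 = 6183855/13841371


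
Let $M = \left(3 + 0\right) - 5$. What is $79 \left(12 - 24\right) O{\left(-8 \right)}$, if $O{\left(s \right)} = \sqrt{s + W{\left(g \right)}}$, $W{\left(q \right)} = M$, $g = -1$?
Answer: $- 948 i \sqrt{10} \approx - 2997.8 i$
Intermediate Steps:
$M = -2$ ($M = 3 - 5 = -2$)
$W{\left(q \right)} = -2$
$O{\left(s \right)} = \sqrt{-2 + s}$ ($O{\left(s \right)} = \sqrt{s - 2} = \sqrt{-2 + s}$)
$79 \left(12 - 24\right) O{\left(-8 \right)} = 79 \left(12 - 24\right) \sqrt{-2 - 8} = 79 \left(-12\right) \sqrt{-10} = - 948 i \sqrt{10}$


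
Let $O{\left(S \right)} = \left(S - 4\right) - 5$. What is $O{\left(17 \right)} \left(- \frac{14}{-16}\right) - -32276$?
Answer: $32283$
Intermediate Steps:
$O{\left(S \right)} = -9 + S$ ($O{\left(S \right)} = \left(-4 + S\right) - 5 = -9 + S$)
$O{\left(17 \right)} \left(- \frac{14}{-16}\right) - -32276 = \left(-9 + 17\right) \left(- \frac{14}{-16}\right) - -32276 = 8 \left(\left(-14\right) \left(- \frac{1}{16}\right)\right) + 32276 = 8 \cdot \frac{7}{8} + 32276 = 7 + 32276 = 32283$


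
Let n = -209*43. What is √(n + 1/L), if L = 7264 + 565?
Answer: I*√550842349038/7829 ≈ 94.8*I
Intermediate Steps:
L = 7829
n = -8987
√(n + 1/L) = √(-8987 + 1/7829) = √(-70359222/7829) = I*√550842349038/7829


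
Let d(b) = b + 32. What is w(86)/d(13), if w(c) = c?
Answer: 86/45 ≈ 1.9111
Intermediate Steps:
d(b) = 32 + b
w(86)/d(13) = 86/(32 + 13) = 86/45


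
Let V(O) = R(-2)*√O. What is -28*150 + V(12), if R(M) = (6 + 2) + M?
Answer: -4200 + 12*√3 ≈ -4179.2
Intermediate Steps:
R(M) = 8 + M
V(O) = 6*√O (V(O) = (8 - 2)*√O = 6*√O)
-28*150 + V(12) = -28*150 + 6*√12 = -4200 + 6*(2*√3) = -4200 + 12*√3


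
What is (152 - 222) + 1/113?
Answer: -7909/113 ≈ -69.991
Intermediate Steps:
(152 - 222) + 1/113 = -70 + 1/113 = -7909/113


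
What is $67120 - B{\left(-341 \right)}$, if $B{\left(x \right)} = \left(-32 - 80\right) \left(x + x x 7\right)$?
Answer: $91193232$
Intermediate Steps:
$B{\left(x \right)} = - 784 x^{2} - 112 x$ ($B{\left(x \right)} = - 112 \left(x + x^{2} \cdot 7\right) = - 112 \left(x + 7 x^{2}\right) = - 784 x^{2} - 112 x$)
$67120 - B{\left(-341 \right)} = 67120 - \left(-112\right) \left(-341\right) \left(1 + 7 \left(-341\right)\right) = 67120 - \left(-112\right) \left(-341\right) \left(1 - 2387\right) = 67120 - \left(-112\right) \left(-341\right) \left(-2386\right) = 67120 - -91126112 = 67120 + 91126112 = 91193232$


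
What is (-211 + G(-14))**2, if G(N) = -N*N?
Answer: 165649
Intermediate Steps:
G(N) = -N**2
(-211 + G(-14))**2 = (-211 - 1*(-14)**2)**2 = (-211 - 1*196)**2 = (-211 - 196)**2 = (-407)**2 = 165649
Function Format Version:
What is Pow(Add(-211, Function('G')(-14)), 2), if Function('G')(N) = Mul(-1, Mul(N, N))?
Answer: 165649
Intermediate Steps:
Function('G')(N) = Mul(-1, Pow(N, 2))
Pow(Add(-211, Function('G')(-14)), 2) = Pow(Add(-211, Mul(-1, Pow(-14, 2))), 2) = Pow(Add(-211, Mul(-1, 196)), 2) = Pow(Add(-211, -196), 2) = Pow(-407, 2) = 165649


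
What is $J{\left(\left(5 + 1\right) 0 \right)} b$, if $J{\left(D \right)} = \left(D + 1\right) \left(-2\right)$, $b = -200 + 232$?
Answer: $-64$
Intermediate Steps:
$b = 32$
$J{\left(D \right)} = -2 - 2 D$ ($J{\left(D \right)} = \left(1 + D\right) \left(-2\right) = -2 - 2 D$)
$J{\left(\left(5 + 1\right) 0 \right)} b = \left(-2 - 2 \left(5 + 1\right) 0\right) 32 = \left(-2 - 2 \cdot 6 \cdot 0\right) 32 = \left(-2 - 0\right) 32 = \left(-2 + 0\right) 32 = \left(-2\right) 32 = -64$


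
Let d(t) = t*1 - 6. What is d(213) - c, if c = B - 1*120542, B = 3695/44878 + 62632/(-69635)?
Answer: 19860672719239/164477870 ≈ 1.2075e+5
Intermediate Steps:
B = -134394609/164477870 (B = 3695*(1/44878) + 62632*(-1/69635) = 3695/44878 - 62632/69635 = -134394609/164477870 ≈ -0.81710)
c = -19826625800149/164477870 (c = -134394609/164477870 - 1*120542 = -134394609/164477870 - 120542 = -19826625800149/164477870 ≈ -1.2054e+5)
d(t) = -6 + t (d(t) = t - 6 = -6 + t)
d(213) - c = (-6 + 213) - 1*(-19826625800149/164477870) = 207 + 19826625800149/164477870 = 19860672719239/164477870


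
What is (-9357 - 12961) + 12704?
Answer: -9614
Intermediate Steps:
(-9357 - 12961) + 12704 = -22318 + 12704 = -9614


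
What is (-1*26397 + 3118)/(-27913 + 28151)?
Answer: -23279/238 ≈ -97.811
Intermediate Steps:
(-1*26397 + 3118)/(-27913 + 28151) = (-26397 + 3118)/238 = -23279*1/238 = -23279/238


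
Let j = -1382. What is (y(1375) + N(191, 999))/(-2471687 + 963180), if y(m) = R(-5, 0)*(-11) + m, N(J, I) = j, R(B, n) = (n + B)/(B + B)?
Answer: 25/3017014 ≈ 8.2863e-6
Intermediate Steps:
R(B, n) = (B + n)/(2*B) (R(B, n) = (B + n)/((2*B)) = (B + n)*(1/(2*B)) = (B + n)/(2*B))
N(J, I) = -1382
y(m) = -11/2 + m (y(m) = ((½)*(-5 + 0)/(-5))*(-11) + m = ((½)*(-⅕)*(-5))*(-11) + m = (½)*(-11) + m = -11/2 + m)
(y(1375) + N(191, 999))/(-2471687 + 963180) = ((-11/2 + 1375) - 1382)/(-2471687 + 963180) = (2739/2 - 1382)/(-1508507) = -25/2*(-1/1508507) = 25/3017014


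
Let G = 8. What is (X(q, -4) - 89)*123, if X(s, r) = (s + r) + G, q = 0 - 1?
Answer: -10578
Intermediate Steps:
q = -1
X(s, r) = 8 + r + s (X(s, r) = (s + r) + 8 = (r + s) + 8 = 8 + r + s)
(X(q, -4) - 89)*123 = ((8 - 4 - 1) - 89)*123 = (3 - 89)*123 = -86*123 = -10578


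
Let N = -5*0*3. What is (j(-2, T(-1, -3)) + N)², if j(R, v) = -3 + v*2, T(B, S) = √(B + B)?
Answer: 1 - 12*I*√2 ≈ 1.0 - 16.971*I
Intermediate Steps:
T(B, S) = √2*√B (T(B, S) = √(2*B) = √2*√B)
j(R, v) = -3 + 2*v
N = 0 (N = 0*3 = 0)
(j(-2, T(-1, -3)) + N)² = ((-3 + 2*(√2*√(-1))) + 0)² = ((-3 + 2*(√2*I)) + 0)² = ((-3 + 2*(I*√2)) + 0)² = ((-3 + 2*I*√2) + 0)² = (-3 + 2*I*√2)²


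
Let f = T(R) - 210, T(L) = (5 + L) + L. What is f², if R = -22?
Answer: 62001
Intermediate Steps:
T(L) = 5 + 2*L
f = -249 (f = (5 + 2*(-22)) - 210 = (5 - 44) - 210 = -39 - 210 = -249)
f² = (-249)² = 62001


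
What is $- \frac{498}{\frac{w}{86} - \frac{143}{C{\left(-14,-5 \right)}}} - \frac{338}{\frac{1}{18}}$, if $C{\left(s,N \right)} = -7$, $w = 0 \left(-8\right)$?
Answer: $- \frac{873498}{143} \approx -6108.4$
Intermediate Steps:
$w = 0$
$- \frac{498}{\frac{w}{86} - \frac{143}{C{\left(-14,-5 \right)}}} - \frac{338}{\frac{1}{18}} = - \frac{498}{\frac{0}{86} - \frac{143}{-7}} - \frac{338}{\frac{1}{18}} = - \frac{498}{0 \cdot \frac{1}{86} - - \frac{143}{7}} - 338 \frac{1}{\frac{1}{18}} = - \frac{498}{0 + \frac{143}{7}} - 6084 = - \frac{498}{\frac{143}{7}} - 6084 = \left(-498\right) \frac{7}{143} - 6084 = - \frac{3486}{143} - 6084 = - \frac{873498}{143}$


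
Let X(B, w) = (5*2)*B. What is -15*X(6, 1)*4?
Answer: -3600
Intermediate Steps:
X(B, w) = 10*B
-15*X(6, 1)*4 = -150*6*4 = -15*60*4 = -900*4 = -3600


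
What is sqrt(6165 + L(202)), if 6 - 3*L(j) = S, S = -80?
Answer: sqrt(55743)/3 ≈ 78.700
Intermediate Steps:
L(j) = 86/3 (L(j) = 2 - 1/3*(-80) = 2 + 80/3 = 86/3)
sqrt(6165 + L(202)) = sqrt(6165 + 86/3) = sqrt(18581/3) = sqrt(55743)/3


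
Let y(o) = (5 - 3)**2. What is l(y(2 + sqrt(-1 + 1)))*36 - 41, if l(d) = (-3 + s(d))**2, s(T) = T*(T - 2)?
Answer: 859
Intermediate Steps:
s(T) = T*(-2 + T)
y(o) = 4 (y(o) = 2**2 = 4)
l(d) = (-3 + d*(-2 + d))**2
l(y(2 + sqrt(-1 + 1)))*36 - 41 = (-3 + 4*(-2 + 4))**2*36 - 41 = (-3 + 4*2)**2*36 - 41 = (-3 + 8)**2*36 - 41 = 5**2*36 - 41 = 25*36 - 41 = 900 - 41 = 859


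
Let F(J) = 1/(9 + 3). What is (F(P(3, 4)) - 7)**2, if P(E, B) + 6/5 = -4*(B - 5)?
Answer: 6889/144 ≈ 47.840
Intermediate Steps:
P(E, B) = 94/5 - 4*B (P(E, B) = -6/5 - 4*(B - 5) = -6/5 - 4*(-5 + B) = -6/5 + (20 - 4*B) = 94/5 - 4*B)
F(J) = 1/12
(F(P(3, 4)) - 7)**2 = (1/12 - 7)**2 = (-83/12)**2 = 6889/144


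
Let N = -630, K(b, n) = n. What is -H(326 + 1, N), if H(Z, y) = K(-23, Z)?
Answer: -327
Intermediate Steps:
H(Z, y) = Z
-H(326 + 1, N) = -(326 + 1) = -1*327 = -327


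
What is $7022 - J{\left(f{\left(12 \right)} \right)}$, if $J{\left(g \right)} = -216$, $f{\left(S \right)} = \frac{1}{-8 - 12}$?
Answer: $7238$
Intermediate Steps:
$f{\left(S \right)} = - \frac{1}{20}$ ($f{\left(S \right)} = \frac{1}{-20} = - \frac{1}{20}$)
$7022 - J{\left(f{\left(12 \right)} \right)} = 7022 - -216 = 7022 + 216 = 7238$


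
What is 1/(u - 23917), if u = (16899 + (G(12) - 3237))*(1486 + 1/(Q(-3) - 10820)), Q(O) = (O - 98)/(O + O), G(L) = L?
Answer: 1223/24821574733 ≈ 4.9272e-8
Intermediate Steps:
Q(O) = (-98 + O)/(2*O) (Q(O) = (-98 + O)/((2*O)) = (-98 + O)*(1/(2*O)) = (-98 + O)/(2*O))
u = 24850825224/1223 (u = (16899 + (12 - 3237))*(1486 + 1/((½)*(-98 - 3)/(-3) - 10820)) = (16899 - 3225)*(1486 + 1/((½)*(-⅓)*(-101) - 10820)) = 13674*(1486 + 1/(101/6 - 10820)) = 13674*(1486 + 1/(-64819/6)) = 13674*(1486 - 6/64819) = 13674*(96321028/64819) = 24850825224/1223 ≈ 2.0320e+7)
1/(u - 23917) = 1/(24850825224/1223 - 23917) = 1/(24821574733/1223) = 1223/24821574733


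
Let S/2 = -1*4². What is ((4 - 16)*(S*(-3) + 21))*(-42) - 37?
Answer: 58931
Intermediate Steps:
S = -32 (S = 2*(-1*4²) = 2*(-1*16) = 2*(-16) = -32)
((4 - 16)*(S*(-3) + 21))*(-42) - 37 = ((4 - 16)*(-32*(-3) + 21))*(-42) - 37 = -12*(96 + 21)*(-42) - 37 = -12*117*(-42) - 37 = -1404*(-42) - 37 = 58968 - 37 = 58931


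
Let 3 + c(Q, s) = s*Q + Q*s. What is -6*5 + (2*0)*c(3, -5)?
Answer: -30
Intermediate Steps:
c(Q, s) = -3 + 2*Q*s (c(Q, s) = -3 + (s*Q + Q*s) = -3 + (Q*s + Q*s) = -3 + 2*Q*s)
-6*5 + (2*0)*c(3, -5) = -6*5 + (2*0)*(-3 + 2*3*(-5)) = -30 + 0*(-3 - 30) = -30 + 0*(-33) = -30 + 0 = -30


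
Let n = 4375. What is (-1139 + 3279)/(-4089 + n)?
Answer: 1070/143 ≈ 7.4825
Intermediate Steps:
(-1139 + 3279)/(-4089 + n) = (-1139 + 3279)/(-4089 + 4375) = 2140/286 = 2140*(1/286) = 1070/143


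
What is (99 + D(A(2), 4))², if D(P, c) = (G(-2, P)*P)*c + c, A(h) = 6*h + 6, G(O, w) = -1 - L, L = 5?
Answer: 108241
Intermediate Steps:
G(O, w) = -6 (G(O, w) = -1 - 1*5 = -1 - 5 = -6)
A(h) = 6 + 6*h
D(P, c) = c - 6*P*c (D(P, c) = (-6*P)*c + c = -6*P*c + c = c - 6*P*c)
(99 + D(A(2), 4))² = (99 + 4*(1 - 6*(6 + 6*2)))² = (99 + 4*(1 - 6*(6 + 12)))² = (99 + 4*(1 - 6*18))² = (99 + 4*(1 - 108))² = (99 + 4*(-107))² = (99 - 428)² = (-329)² = 108241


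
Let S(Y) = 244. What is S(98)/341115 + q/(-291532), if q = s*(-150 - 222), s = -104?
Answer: -3281480828/24861484545 ≈ -0.13199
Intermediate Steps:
q = 38688 (q = -104*(-150 - 222) = -104*(-372) = 38688)
S(98)/341115 + q/(-291532) = 244/341115 + 38688/(-291532) = 244*(1/341115) + 38688*(-1/291532) = 244/341115 - 9672/72883 = -3281480828/24861484545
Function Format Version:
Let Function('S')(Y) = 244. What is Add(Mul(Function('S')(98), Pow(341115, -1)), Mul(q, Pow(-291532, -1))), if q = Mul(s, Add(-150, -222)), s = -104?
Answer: Rational(-3281480828, 24861484545) ≈ -0.13199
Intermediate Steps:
q = 38688 (q = Mul(-104, Add(-150, -222)) = Mul(-104, -372) = 38688)
Add(Mul(Function('S')(98), Pow(341115, -1)), Mul(q, Pow(-291532, -1))) = Add(Mul(244, Pow(341115, -1)), Mul(38688, Pow(-291532, -1))) = Add(Mul(244, Rational(1, 341115)), Mul(38688, Rational(-1, 291532))) = Add(Rational(244, 341115), Rational(-9672, 72883)) = Rational(-3281480828, 24861484545)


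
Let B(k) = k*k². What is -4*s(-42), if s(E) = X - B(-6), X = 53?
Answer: -1076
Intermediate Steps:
B(k) = k³
s(E) = 269 (s(E) = 53 - 1*(-6)³ = 53 - 1*(-216) = 53 + 216 = 269)
-4*s(-42) = -4*269 = -1076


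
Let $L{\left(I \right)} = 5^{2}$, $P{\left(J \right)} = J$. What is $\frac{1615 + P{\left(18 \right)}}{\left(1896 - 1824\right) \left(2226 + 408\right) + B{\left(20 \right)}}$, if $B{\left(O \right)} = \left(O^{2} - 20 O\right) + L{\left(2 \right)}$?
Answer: $\frac{1633}{189673} \approx 0.0086095$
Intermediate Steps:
$L{\left(I \right)} = 25$
$B{\left(O \right)} = 25 + O^{2} - 20 O$ ($B{\left(O \right)} = \left(O^{2} - 20 O\right) + 25 = 25 + O^{2} - 20 O$)
$\frac{1615 + P{\left(18 \right)}}{\left(1896 - 1824\right) \left(2226 + 408\right) + B{\left(20 \right)}} = \frac{1615 + 18}{\left(1896 - 1824\right) \left(2226 + 408\right) + \left(25 + 20^{2} - 400\right)} = \frac{1633}{72 \cdot 2634 + \left(25 + 400 - 400\right)} = \frac{1633}{189648 + 25} = \frac{1633}{189673}$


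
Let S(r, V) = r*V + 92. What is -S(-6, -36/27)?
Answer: -100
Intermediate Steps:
S(r, V) = 92 + V*r (S(r, V) = V*r + 92 = 92 + V*r)
-S(-6, -36/27) = -(92 - 36/27*(-6)) = -(92 - 36*1/27*(-6)) = -(92 - 4/3*(-6)) = -(92 + 8) = -1*100 = -100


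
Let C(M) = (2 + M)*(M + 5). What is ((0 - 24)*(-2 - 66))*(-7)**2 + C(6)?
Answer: 80056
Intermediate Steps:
C(M) = (2 + M)*(5 + M)
((0 - 24)*(-2 - 66))*(-7)**2 + C(6) = ((0 - 24)*(-2 - 66))*(-7)**2 + (10 + 6**2 + 7*6) = -24*(-68)*49 + (10 + 36 + 42) = 1632*49 + 88 = 79968 + 88 = 80056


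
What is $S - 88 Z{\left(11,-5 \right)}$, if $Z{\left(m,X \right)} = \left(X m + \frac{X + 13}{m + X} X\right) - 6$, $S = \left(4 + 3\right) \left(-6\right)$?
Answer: $\frac{17738}{3} \approx 5912.7$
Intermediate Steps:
$S = -42$ ($S = 7 \left(-6\right) = -42$)
$Z{\left(m,X \right)} = -6 + X m + \frac{X \left(13 + X\right)}{X + m}$ ($Z{\left(m,X \right)} = \left(X m + \frac{13 + X}{X + m} X\right) - 6 = \left(X m + \frac{X \left(13 + X\right)}{X + m}\right) - 6 = -6 + X m + \frac{X \left(13 + X\right)}{X + m}$)
$S - 88 Z{\left(11,-5 \right)} = -42 - 88 \frac{\left(-5\right)^{2} - 66 + 7 \left(-5\right) - 5 \cdot 11^{2} + 11 \left(-5\right)^{2}}{-5 + 11} = -42 - 88 \frac{25 - 66 - 35 - 605 + 11 \cdot 25}{6} = -42 - 88 \frac{25 - 66 - 35 - 605 + 275}{6} = -42 - 88 \cdot \frac{1}{6} \left(-406\right) = -42 - - \frac{17864}{3} = -42 + \frac{17864}{3} = \frac{17738}{3}$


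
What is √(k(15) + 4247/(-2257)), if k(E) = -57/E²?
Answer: 8*I*√38235837/33855 ≈ 1.4612*I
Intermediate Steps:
k(E) = -57/E²
√(k(15) + 4247/(-2257)) = √(-57/15² + 4247/(-2257)) = √(-57*1/225 + 4247*(-1/2257)) = √(-19/75 - 4247/2257) = √(-361408/169275) = 8*I*√38235837/33855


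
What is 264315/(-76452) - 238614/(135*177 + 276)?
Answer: -2736808377/205324588 ≈ -13.329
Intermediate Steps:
264315/(-76452) - 238614/(135*177 + 276) = 264315*(-1/76452) - 238614/(23895 + 276) = -88105/25484 - 238614/24171 = -88105/25484 - 238614*1/24171 = -88105/25484 - 79538/8057 = -2736808377/205324588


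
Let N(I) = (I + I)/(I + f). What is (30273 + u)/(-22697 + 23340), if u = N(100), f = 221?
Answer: 9717833/206403 ≈ 47.082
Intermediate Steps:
N(I) = 2*I/(221 + I) (N(I) = (I + I)/(I + 221) = (2*I)/(221 + I) = 2*I/(221 + I))
u = 200/321 (u = 2*100/(221 + 100) = 2*100/321 = 2*100*(1/321) = 200/321 ≈ 0.62305)
(30273 + u)/(-22697 + 23340) = (30273 + 200/321)/(-22697 + 23340) = (9717833/321)/643 = (9717833/321)*(1/643) = 9717833/206403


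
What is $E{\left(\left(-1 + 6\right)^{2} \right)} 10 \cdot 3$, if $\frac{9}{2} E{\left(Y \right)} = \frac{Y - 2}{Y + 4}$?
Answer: $\frac{460}{87} \approx 5.2874$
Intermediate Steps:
$E{\left(Y \right)} = \frac{2 \left(-2 + Y\right)}{9 \left(4 + Y\right)}$ ($E{\left(Y \right)} = \frac{2 \frac{Y - 2}{Y + 4}}{9} = \frac{2 \frac{-2 + Y}{4 + Y}}{9} = \frac{2 \left(-2 + Y\right)}{9 \left(4 + Y\right)}$)
$E{\left(\left(-1 + 6\right)^{2} \right)} 10 \cdot 3 = \frac{2 \left(-2 + \left(-1 + 6\right)^{2}\right)}{9 \left(4 + \left(-1 + 6\right)^{2}\right)} 10 \cdot 3 = \frac{2 \left(-2 + 5^{2}\right)}{9 \left(4 + 5^{2}\right)} 10 \cdot 3 = \frac{2 \left(-2 + 25\right)}{9 \left(4 + 25\right)} 10 \cdot 3 = \frac{2}{9} \cdot \frac{1}{29} \cdot 23 \cdot 10 \cdot 3 = \frac{46}{261} \cdot 10 \cdot 3 = \frac{460}{261} \cdot 3 = \frac{460}{87}$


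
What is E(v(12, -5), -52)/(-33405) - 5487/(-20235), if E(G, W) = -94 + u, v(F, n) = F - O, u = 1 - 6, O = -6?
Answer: 823540/3004223 ≈ 0.27413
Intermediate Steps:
u = -5
v(F, n) = 6 + F (v(F, n) = F - 1*(-6) = F + 6 = 6 + F)
E(G, W) = -99 (E(G, W) = -94 - 5 = -99)
E(v(12, -5), -52)/(-33405) - 5487/(-20235) = -99/(-33405) - 5487/(-20235) = -99*(-1/33405) - 5487*(-1/20235) = 33/11135 + 1829/6745 = 823540/3004223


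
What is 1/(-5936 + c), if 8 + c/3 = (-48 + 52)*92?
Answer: -1/4856 ≈ -0.00020593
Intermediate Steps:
c = 1080 (c = -24 + 3*((-48 + 52)*92) = -24 + 3*(4*92) = -24 + 3*368 = -24 + 1104 = 1080)
1/(-5936 + c) = 1/(-5936 + 1080) = 1/(-4856) = -1/4856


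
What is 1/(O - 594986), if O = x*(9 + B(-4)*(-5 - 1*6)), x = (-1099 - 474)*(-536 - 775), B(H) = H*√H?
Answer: 17964841/33255498827245777 - 181473864*I/33255498827245777 ≈ 5.4021e-10 - 5.457e-9*I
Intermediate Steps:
B(H) = H^(3/2)
x = 2062203 (x = -1573*(-1311) = 2062203)
O = 18559827 + 181473864*I (O = 2062203*(9 + (-4)^(3/2)*(-5 - 1*6)) = 2062203*(9 + (-8*I)*(-5 - 6)) = 2062203*(9 - 8*I*(-11)) = 2062203*(9 + 88*I) = 18559827 + 181473864*I ≈ 1.856e+7 + 1.8147e+8*I)
1/(O - 594986) = 1/((18559827 + 181473864*I) - 594986) = 1/(17964841 + 181473864*I) = (17964841 - 181473864*I)/33255498827245777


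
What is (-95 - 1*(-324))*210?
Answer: 48090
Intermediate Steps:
(-95 - 1*(-324))*210 = (-95 + 324)*210 = 229*210 = 48090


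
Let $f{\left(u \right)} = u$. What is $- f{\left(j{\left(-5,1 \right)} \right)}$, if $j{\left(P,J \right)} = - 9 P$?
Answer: $-45$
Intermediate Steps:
$- f{\left(j{\left(-5,1 \right)} \right)} = - \left(-9\right) \left(-5\right) = \left(-1\right) 45 = -45$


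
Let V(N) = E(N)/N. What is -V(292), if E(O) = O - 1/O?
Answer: -85263/85264 ≈ -0.99999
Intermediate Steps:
V(N) = (N - 1/N)/N
-V(292) = -(1 - 1/292²) = -(1 - 1*1/85264) = -(1 - 1/85264) = -1*85263/85264 = -85263/85264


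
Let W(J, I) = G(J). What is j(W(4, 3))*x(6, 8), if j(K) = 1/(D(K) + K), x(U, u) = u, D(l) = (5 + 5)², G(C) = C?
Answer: 1/13 ≈ 0.076923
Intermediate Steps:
D(l) = 100 (D(l) = 10² = 100)
W(J, I) = J
j(K) = 1/(100 + K)
j(W(4, 3))*x(6, 8) = 8/(100 + 4) = 8/104 = (1/104)*8 = 1/13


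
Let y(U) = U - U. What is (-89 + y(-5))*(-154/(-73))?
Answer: -13706/73 ≈ -187.75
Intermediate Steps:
y(U) = 0
(-89 + y(-5))*(-154/(-73)) = (-89 + 0)*(-154/(-73)) = -(-13706)*(-1)/73 = -89*154/73 = -13706/73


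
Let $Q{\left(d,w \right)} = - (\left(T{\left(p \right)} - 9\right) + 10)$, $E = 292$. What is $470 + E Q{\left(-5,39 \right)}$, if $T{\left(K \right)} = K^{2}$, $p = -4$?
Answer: $-4494$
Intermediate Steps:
$Q{\left(d,w \right)} = -17$ ($Q{\left(d,w \right)} = - (\left(\left(-4\right)^{2} - 9\right) + 10) = - (\left(16 - 9\right) + 10) = - (7 + 10) = \left(-1\right) 17 = -17$)
$470 + E Q{\left(-5,39 \right)} = 470 + 292 \left(-17\right) = 470 - 4964 = -4494$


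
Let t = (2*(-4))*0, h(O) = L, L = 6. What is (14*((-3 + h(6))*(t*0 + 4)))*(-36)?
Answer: -6048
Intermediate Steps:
h(O) = 6
t = 0 (t = -8*0 = 0)
(14*((-3 + h(6))*(t*0 + 4)))*(-36) = (14*((-3 + 6)*(0*0 + 4)))*(-36) = (14*(3*(0 + 4)))*(-36) = (14*(3*4))*(-36) = (14*12)*(-36) = 168*(-36) = -6048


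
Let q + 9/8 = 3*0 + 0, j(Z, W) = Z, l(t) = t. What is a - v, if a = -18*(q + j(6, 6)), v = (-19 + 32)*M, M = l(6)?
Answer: -663/4 ≈ -165.75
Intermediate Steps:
q = -9/8 (q = -9/8 + (3*0 + 0) = -9/8 + (0 + 0) = -9/8 + 0 = -9/8 ≈ -1.1250)
M = 6
v = 78 (v = (-19 + 32)*6 = 13*6 = 78)
a = -351/4 (a = -18*(-9/8 + 6) = -18*39/8 = -351/4 ≈ -87.750)
a - v = -351/4 - 1*78 = -351/4 - 78 = -663/4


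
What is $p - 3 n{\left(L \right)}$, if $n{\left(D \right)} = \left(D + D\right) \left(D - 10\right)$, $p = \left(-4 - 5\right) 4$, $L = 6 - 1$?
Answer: $114$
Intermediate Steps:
$L = 5$ ($L = 6 - 1 = 5$)
$p = -36$ ($p = \left(-9\right) 4 = -36$)
$n{\left(D \right)} = 2 D \left(-10 + D\right)$ ($n{\left(D \right)} = 2 D \left(D - 10\right) = 2 D \left(-10 + D\right)$)
$p - 3 n{\left(L \right)} = -36 - 3 \cdot 2 \cdot 5 \left(-10 + 5\right) = -36 - 3 \cdot 2 \cdot 5 \left(-5\right) = -36 - -150 = -36 + 150 = 114$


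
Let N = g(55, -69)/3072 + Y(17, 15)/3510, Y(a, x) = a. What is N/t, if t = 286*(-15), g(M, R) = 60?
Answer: -10951/1927411200 ≈ -5.6817e-6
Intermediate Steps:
t = -4290
N = 10951/449280 (N = 60/3072 + 17/3510 = 60*(1/3072) + 17*(1/3510) = 5/256 + 17/3510 = 10951/449280 ≈ 0.024375)
N/t = (10951/449280)/(-4290) = (10951/449280)*(-1/4290) = -10951/1927411200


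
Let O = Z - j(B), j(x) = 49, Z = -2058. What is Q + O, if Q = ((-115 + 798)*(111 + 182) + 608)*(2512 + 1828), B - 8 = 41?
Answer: 871153073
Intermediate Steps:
B = 49 (B = 8 + 41 = 49)
O = -2107 (O = -2058 - 1*49 = -2058 - 49 = -2107)
Q = 871155180 (Q = (683*293 + 608)*4340 = (200119 + 608)*4340 = 200727*4340 = 871155180)
Q + O = 871155180 - 2107 = 871153073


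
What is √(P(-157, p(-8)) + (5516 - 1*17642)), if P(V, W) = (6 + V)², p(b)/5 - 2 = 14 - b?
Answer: 5*√427 ≈ 103.32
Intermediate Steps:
p(b) = 80 - 5*b (p(b) = 10 + 5*(14 - b) = 10 + (70 - 5*b) = 80 - 5*b)
√(P(-157, p(-8)) + (5516 - 1*17642)) = √((6 - 157)² + (5516 - 1*17642)) = √((-151)² + (5516 - 17642)) = √(22801 - 12126) = √10675 = 5*√427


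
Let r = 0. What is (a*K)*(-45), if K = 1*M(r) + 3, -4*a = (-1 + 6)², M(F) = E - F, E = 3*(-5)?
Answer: -3375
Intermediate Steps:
E = -15
M(F) = -15 - F
a = -25/4 (a = -(-1 + 6)²/4 = -¼*5² = -¼*25 = -25/4 ≈ -6.2500)
K = -12 (K = 1*(-15 - 1*0) + 3 = 1*(-15 + 0) + 3 = 1*(-15) + 3 = -15 + 3 = -12)
(a*K)*(-45) = -25/4*(-12)*(-45) = 75*(-45) = -3375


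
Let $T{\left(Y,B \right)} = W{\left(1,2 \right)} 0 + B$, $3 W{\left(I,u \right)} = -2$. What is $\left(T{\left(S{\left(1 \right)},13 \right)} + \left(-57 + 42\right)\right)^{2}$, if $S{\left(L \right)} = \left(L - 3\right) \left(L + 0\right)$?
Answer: $4$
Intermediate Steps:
$W{\left(I,u \right)} = - \frac{2}{3}$ ($W{\left(I,u \right)} = \frac{1}{3} \left(-2\right) = - \frac{2}{3}$)
$S{\left(L \right)} = L \left(-3 + L\right)$ ($S{\left(L \right)} = \left(-3 + L\right) L = L \left(-3 + L\right)$)
$T{\left(Y,B \right)} = B$ ($T{\left(Y,B \right)} = \left(- \frac{2}{3}\right) 0 + B = 0 + B = B$)
$\left(T{\left(S{\left(1 \right)},13 \right)} + \left(-57 + 42\right)\right)^{2} = \left(13 + \left(-57 + 42\right)\right)^{2} = \left(13 - 15\right)^{2} = \left(-2\right)^{2} = 4$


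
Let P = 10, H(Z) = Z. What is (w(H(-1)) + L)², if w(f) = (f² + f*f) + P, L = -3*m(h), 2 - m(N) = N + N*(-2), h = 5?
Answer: 81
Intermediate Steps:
m(N) = 2 + N (m(N) = 2 - (N + N*(-2)) = 2 - (N - 2*N) = 2 - (-1)*N = 2 + N)
L = -21 (L = -3*(2 + 5) = -3*7 = -21)
w(f) = 10 + 2*f² (w(f) = (f² + f*f) + 10 = (f² + f²) + 10 = 2*f² + 10 = 10 + 2*f²)
(w(H(-1)) + L)² = ((10 + 2*(-1)²) - 21)² = ((10 + 2*1) - 21)² = ((10 + 2) - 21)² = (12 - 21)² = (-9)² = 81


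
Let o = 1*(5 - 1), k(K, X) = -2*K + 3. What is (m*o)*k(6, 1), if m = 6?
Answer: -216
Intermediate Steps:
k(K, X) = 3 - 2*K
o = 4 (o = 1*4 = 4)
(m*o)*k(6, 1) = (6*4)*(3 - 2*6) = 24*(3 - 12) = 24*(-9) = -216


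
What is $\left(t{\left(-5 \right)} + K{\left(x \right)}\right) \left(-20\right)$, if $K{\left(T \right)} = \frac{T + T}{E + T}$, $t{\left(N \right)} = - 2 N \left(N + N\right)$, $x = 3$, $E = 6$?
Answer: $\frac{5960}{3} \approx 1986.7$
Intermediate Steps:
$t{\left(N \right)} = - 4 N^{2}$ ($t{\left(N \right)} = - 2 N 2 N = - 2 \cdot 2 N^{2} = - 4 N^{2}$)
$K{\left(T \right)} = \frac{2 T}{6 + T}$ ($K{\left(T \right)} = \frac{T + T}{6 + T} = \frac{2 T}{6 + T}$)
$\left(t{\left(-5 \right)} + K{\left(x \right)}\right) \left(-20\right) = \left(- 4 \left(-5\right)^{2} + 2 \cdot 3 \frac{1}{6 + 3}\right) \left(-20\right) = \left(\left(-4\right) 25 + 2 \cdot 3 \cdot \frac{1}{9}\right) \left(-20\right) = \left(-100 + 2 \cdot 3 \cdot \frac{1}{9}\right) \left(-20\right) = \left(-100 + \frac{2}{3}\right) \left(-20\right) = \left(- \frac{298}{3}\right) \left(-20\right) = \frac{5960}{3}$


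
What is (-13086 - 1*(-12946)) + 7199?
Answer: 7059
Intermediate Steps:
(-13086 - 1*(-12946)) + 7199 = (-13086 + 12946) + 7199 = -140 + 7199 = 7059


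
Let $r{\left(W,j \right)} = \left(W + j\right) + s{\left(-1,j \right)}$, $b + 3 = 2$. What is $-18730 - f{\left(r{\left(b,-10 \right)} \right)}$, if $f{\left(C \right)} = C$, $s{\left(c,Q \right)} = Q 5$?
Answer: $-18669$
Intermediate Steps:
$b = -1$ ($b = -3 + 2 = -1$)
$s{\left(c,Q \right)} = 5 Q$
$r{\left(W,j \right)} = W + 6 j$ ($r{\left(W,j \right)} = \left(W + j\right) + 5 j = W + 6 j$)
$-18730 - f{\left(r{\left(b,-10 \right)} \right)} = -18730 - \left(-1 + 6 \left(-10\right)\right) = -18730 - \left(-1 - 60\right) = -18730 - -61 = -18730 + 61 = -18669$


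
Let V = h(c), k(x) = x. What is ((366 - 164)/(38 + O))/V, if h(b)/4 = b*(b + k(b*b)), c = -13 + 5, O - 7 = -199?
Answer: 101/137984 ≈ 0.00073197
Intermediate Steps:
O = -192 (O = 7 - 199 = -192)
c = -8
h(b) = 4*b*(b + b**2) (h(b) = 4*(b*(b + b*b)) = 4*(b*(b + b**2)) = 4*b*(b + b**2))
V = -1792 (V = 4*(-8)**2*(1 - 8) = 4*64*(-7) = -1792)
((366 - 164)/(38 + O))/V = ((366 - 164)/(38 - 192))/(-1792) = (202/(-154))*(-1/1792) = (202*(-1/154))*(-1/1792) = -101/77*(-1/1792) = 101/137984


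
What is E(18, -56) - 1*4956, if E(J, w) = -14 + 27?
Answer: -4943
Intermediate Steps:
E(J, w) = 13
E(18, -56) - 1*4956 = 13 - 1*4956 = 13 - 4956 = -4943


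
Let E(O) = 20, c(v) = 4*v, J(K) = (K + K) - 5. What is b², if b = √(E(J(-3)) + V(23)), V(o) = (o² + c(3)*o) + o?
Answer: 848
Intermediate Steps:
J(K) = -5 + 2*K (J(K) = 2*K - 5 = -5 + 2*K)
V(o) = o² + 13*o (V(o) = (o² + (4*3)*o) + o = (o² + 12*o) + o = o² + 13*o)
b = 4*√53 (b = √(20 + 23*(13 + 23)) = √(20 + 23*36) = √(20 + 828) = √848 = 4*√53 ≈ 29.120)
b² = (4*√53)² = 848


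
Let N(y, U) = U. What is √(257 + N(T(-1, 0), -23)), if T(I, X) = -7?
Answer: 3*√26 ≈ 15.297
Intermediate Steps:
√(257 + N(T(-1, 0), -23)) = √(257 - 23) = √234 = 3*√26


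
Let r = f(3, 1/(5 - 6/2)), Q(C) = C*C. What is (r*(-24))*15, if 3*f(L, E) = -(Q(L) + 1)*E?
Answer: 600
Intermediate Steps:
Q(C) = C**2
f(L, E) = -E*(1 + L**2)/3 (f(L, E) = (-(L**2 + 1)*E)/3 = (-(1 + L**2)*E)/3 = (-E*(1 + L**2))/3 = -E*(1 + L**2)/3)
r = -5/3 (r = -(1 + 3**2)/(3*(5 - 6/2)) = -(1 + 9)/(3*(5 - 6*1/2)) = -1/3*10/(5 - 3) = -1/3*10/2 = -1/3*1/2*10 = -5/3 ≈ -1.6667)
(r*(-24))*15 = -5/3*(-24)*15 = 40*15 = 600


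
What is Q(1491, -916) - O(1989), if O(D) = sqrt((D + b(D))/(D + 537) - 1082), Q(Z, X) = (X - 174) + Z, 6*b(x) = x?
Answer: 401 - I*sqrt(766447761)/842 ≈ 401.0 - 32.88*I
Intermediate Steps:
b(x) = x/6
Q(Z, X) = -174 + X + Z (Q(Z, X) = (-174 + X) + Z = -174 + X + Z)
O(D) = sqrt(-1082 + 7*D/(6*(537 + D))) (O(D) = sqrt((D + D/6)/(D + 537) - 1082) = sqrt((7*D/6)/(537 + D) - 1082) = sqrt(7*D/(6*(537 + D)) - 1082) = sqrt(-1082 + 7*D/(6*(537 + D))))
Q(1491, -916) - O(1989) = (-174 - 916 + 1491) - sqrt(6)*sqrt((-3486204 - 6485*1989)/(537 + 1989))/6 = 401 - sqrt(6)*sqrt((-3486204 - 12898665)/2526)/6 = 401 - sqrt(6)*sqrt((1/2526)*(-16384869))/6 = 401 - sqrt(6)*sqrt(-5461623/842)/6 = 401 - sqrt(6)*3*I*sqrt(510965174)/842/6 = 401 - I*sqrt(766447761)/842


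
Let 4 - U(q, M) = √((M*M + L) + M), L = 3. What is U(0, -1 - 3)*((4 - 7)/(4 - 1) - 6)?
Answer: -28 + 7*√15 ≈ -0.88912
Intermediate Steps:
U(q, M) = 4 - √(3 + M + M²) (U(q, M) = 4 - √((M*M + 3) + M) = 4 - √((M² + 3) + M) = 4 - √((3 + M²) + M) = 4 - √(3 + M + M²))
U(0, -1 - 3)*((4 - 7)/(4 - 1) - 6) = (4 - √(3 + (-1 - 3) + (-1 - 3)²))*((4 - 7)/(4 - 1) - 6) = (4 - √(3 - 4 + (-4)²))*(-3/3 - 6) = (4 - √(3 - 4 + 16))*(-3*⅓ - 6) = (4 - √15)*(-1 - 6) = (4 - √15)*(-7) = -28 + 7*√15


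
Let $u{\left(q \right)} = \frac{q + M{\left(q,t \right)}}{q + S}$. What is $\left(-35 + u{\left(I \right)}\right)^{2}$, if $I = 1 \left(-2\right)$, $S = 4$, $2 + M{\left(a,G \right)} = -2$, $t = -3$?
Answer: $1444$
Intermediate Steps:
$M{\left(a,G \right)} = -4$ ($M{\left(a,G \right)} = -2 - 2 = -4$)
$I = -2$
$u{\left(q \right)} = \frac{-4 + q}{4 + q}$ ($u{\left(q \right)} = \frac{q - 4}{q + 4} = \frac{-4 + q}{4 + q}$)
$\left(-35 + u{\left(I \right)}\right)^{2} = \left(-35 + \frac{-4 - 2}{4 - 2}\right)^{2} = \left(-35 + \frac{1}{2} \left(-6\right)\right)^{2} = \left(-35 - 3\right)^{2} = \left(-38\right)^{2} = 1444$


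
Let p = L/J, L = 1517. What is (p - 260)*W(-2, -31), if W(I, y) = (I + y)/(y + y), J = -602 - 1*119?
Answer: -6236241/44702 ≈ -139.51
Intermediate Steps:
J = -721 (J = -602 - 119 = -721)
p = -1517/721 (p = 1517/(-721) = 1517*(-1/721) = -1517/721 ≈ -2.1040)
W(I, y) = (I + y)/(2*y) (W(I, y) = (I + y)/((2*y)) = (I + y)*(1/(2*y)) = (I + y)/(2*y))
(p - 260)*W(-2, -31) = (-1517/721 - 260)*((1/2)*(-2 - 31)/(-31)) = -188977*(-1)*(-33)/(1442*31) = -188977/721*33/62 = -6236241/44702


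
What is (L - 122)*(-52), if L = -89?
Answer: 10972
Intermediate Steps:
(L - 122)*(-52) = (-89 - 122)*(-52) = -211*(-52) = 10972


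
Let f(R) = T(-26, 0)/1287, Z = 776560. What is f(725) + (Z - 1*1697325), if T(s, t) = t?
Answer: -920765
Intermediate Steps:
f(R) = 0 (f(R) = 0/1287 = 0*(1/1287) = 0)
f(725) + (Z - 1*1697325) = 0 + (776560 - 1*1697325) = 0 + (776560 - 1697325) = 0 - 920765 = -920765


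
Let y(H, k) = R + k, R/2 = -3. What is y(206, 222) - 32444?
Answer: -32228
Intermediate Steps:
R = -6 (R = 2*(-3) = -6)
y(H, k) = -6 + k
y(206, 222) - 32444 = (-6 + 222) - 32444 = 216 - 32444 = -32228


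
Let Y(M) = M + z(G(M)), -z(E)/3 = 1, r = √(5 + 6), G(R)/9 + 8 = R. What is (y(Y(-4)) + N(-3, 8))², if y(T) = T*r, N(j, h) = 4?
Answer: 555 - 56*√11 ≈ 369.27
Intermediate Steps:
G(R) = -72 + 9*R
r = √11 ≈ 3.3166
z(E) = -3 (z(E) = -3*1 = -3)
Y(M) = -3 + M (Y(M) = M - 3 = -3 + M)
y(T) = T*√11
(y(Y(-4)) + N(-3, 8))² = ((-3 - 4)*√11 + 4)² = (-7*√11 + 4)² = (4 - 7*√11)²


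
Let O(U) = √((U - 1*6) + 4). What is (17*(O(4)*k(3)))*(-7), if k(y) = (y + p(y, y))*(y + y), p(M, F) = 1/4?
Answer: -4641*√2/2 ≈ -3281.7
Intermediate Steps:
O(U) = √(-2 + U) (O(U) = √((U - 6) + 4) = √((-6 + U) + 4) = √(-2 + U))
p(M, F) = ¼
k(y) = 2*y*(¼ + y) (k(y) = (y + ¼)*(y + y) = (¼ + y)*(2*y) = 2*y*(¼ + y))
(17*(O(4)*k(3)))*(-7) = (17*(√(-2 + 4)*((½)*3*(1 + 4*3))))*(-7) = (17*(√2*((½)*3*(1 + 12))))*(-7) = (17*(√2*((½)*3*13)))*(-7) = (17*(√2*(39/2)))*(-7) = (17*(39*√2/2))*(-7) = (663*√2/2)*(-7) = -4641*√2/2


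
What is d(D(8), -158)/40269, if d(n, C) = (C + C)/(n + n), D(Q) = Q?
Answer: -79/161076 ≈ -0.00049045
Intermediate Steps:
d(n, C) = C/n (d(n, C) = (2*C)/((2*n)) = (2*C)*(1/(2*n)) = C/n)
d(D(8), -158)/40269 = -158/8/40269 = -158*1/8*(1/40269) = -79/4*1/40269 = -79/161076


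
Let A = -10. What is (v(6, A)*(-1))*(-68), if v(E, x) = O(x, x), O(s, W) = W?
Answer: -680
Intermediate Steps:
v(E, x) = x
(v(6, A)*(-1))*(-68) = -10*(-1)*(-68) = 10*(-68) = -680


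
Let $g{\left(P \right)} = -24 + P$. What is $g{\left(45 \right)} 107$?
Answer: $2247$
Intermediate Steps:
$g{\left(45 \right)} 107 = \left(-24 + 45\right) 107 = 21 \cdot 107 = 2247$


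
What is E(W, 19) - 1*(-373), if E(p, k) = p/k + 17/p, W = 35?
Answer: 249593/665 ≈ 375.33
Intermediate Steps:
E(p, k) = 17/p + p/k
E(W, 19) - 1*(-373) = (17/35 + 35/19) - 1*(-373) = (17*(1/35) + 35*(1/19)) + 373 = (17/35 + 35/19) + 373 = 1548/665 + 373 = 249593/665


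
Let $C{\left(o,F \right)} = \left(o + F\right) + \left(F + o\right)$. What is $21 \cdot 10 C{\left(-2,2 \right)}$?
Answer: $0$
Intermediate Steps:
$C{\left(o,F \right)} = 2 F + 2 o$ ($C{\left(o,F \right)} = \left(F + o\right) + \left(F + o\right) = 2 F + 2 o$)
$21 \cdot 10 C{\left(-2,2 \right)} = 21 \cdot 10 \left(2 \cdot 2 + 2 \left(-2\right)\right) = 210 \left(4 - 4\right) = 210 \cdot 0 = 0$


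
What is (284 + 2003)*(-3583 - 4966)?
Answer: -19551563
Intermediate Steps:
(284 + 2003)*(-3583 - 4966) = 2287*(-8549) = -19551563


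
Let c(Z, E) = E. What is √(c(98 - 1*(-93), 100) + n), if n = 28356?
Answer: 2*√7114 ≈ 168.69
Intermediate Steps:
√(c(98 - 1*(-93), 100) + n) = √(100 + 28356) = √28456 = 2*√7114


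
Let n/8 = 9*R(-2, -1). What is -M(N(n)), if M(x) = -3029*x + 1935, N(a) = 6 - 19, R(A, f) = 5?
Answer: -41312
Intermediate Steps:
n = 360 (n = 8*(9*5) = 8*45 = 360)
N(a) = -13
M(x) = 1935 - 3029*x
-M(N(n)) = -(1935 - 3029*(-13)) = -(1935 + 39377) = -1*41312 = -41312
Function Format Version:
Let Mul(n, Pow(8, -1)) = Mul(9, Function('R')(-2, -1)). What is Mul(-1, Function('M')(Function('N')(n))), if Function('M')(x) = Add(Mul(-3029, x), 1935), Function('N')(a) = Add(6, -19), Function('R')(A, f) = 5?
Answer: -41312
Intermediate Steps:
n = 360 (n = Mul(8, Mul(9, 5)) = Mul(8, 45) = 360)
Function('N')(a) = -13
Function('M')(x) = Add(1935, Mul(-3029, x))
Mul(-1, Function('M')(Function('N')(n))) = Mul(-1, Add(1935, Mul(-3029, -13))) = Mul(-1, Add(1935, 39377)) = Mul(-1, 41312) = -41312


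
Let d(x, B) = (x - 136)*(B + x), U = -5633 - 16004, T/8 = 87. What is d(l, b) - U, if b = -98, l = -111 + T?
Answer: 240300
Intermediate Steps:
T = 696 (T = 8*87 = 696)
l = 585 (l = -111 + 696 = 585)
U = -21637
d(x, B) = (-136 + x)*(B + x)
d(l, b) - U = (585**2 - 136*(-98) - 136*585 - 98*585) - 1*(-21637) = (342225 + 13328 - 79560 - 57330) + 21637 = 218663 + 21637 = 240300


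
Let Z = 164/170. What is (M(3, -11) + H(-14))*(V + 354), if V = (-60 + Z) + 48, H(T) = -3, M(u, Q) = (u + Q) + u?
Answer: -233216/85 ≈ -2743.7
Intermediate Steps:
M(u, Q) = Q + 2*u (M(u, Q) = (Q + u) + u = Q + 2*u)
Z = 82/85 (Z = 164*(1/170) = 82/85 ≈ 0.96471)
V = -938/85 (V = (-60 + 82/85) + 48 = -5018/85 + 48 = -938/85 ≈ -11.035)
(M(3, -11) + H(-14))*(V + 354) = ((-11 + 2*3) - 3)*(-938/85 + 354) = ((-11 + 6) - 3)*(29152/85) = (-5 - 3)*(29152/85) = -8*29152/85 = -233216/85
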